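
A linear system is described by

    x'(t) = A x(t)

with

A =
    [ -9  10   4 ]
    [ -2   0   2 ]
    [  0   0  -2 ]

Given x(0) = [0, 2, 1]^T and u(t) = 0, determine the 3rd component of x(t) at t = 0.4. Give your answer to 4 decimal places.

det(sI - A) = s^3 - (tr A)s^2 + (M11 + M22 + M33)s - det A, where Mii is the 2×2 principal minor of A obtained by deleting row i and column i.
tr A = (-9) + 0 + (-2) = -11; M11 = 0·(-2) - 2·0 = 0 - 0 = 0; M22 = (-9)·(-2) - 4·0 = 18 - 0 = 18; M33 = (-9)·0 - 10·(-2) = 0 - (-20) = 20; sum of minors = 38.
det A = (-9)·(0·(-2) - 2·0) - 10·((-2)·(-2) - 2·0) + 4·((-2)·0 - 0·0) = (-9)·0 - 10·4 + 4·0 = -40.
So p(s) = det(sI - A) = s^3 + 11s^2 + 38s + 40.
Rational-root test: any integer root divides 40. Testing small divisors, s = -2 works: p(-2) = -8 + 44 + (-76) + 40 = 0, so (s + 2) is a factor.
Dividing, p(s) = (s + 2)(s^2 + 9s + 20).
Factor s^2 + 9s + 20: two numbers with sum -9 and product 20 are -4 and -5, so s^2 + 9s + 20 = (s + 4)(s + 5).
Hence p(s) = (s + 2) (s + 4) (s + 5), with roots -5, -4, -2.
The eigenvalues -5, -4, -2 are distinct and real, so A is diagonalisable and x(t) = e^{At} x(0) = V diag(e^{λ_i t}) V^{-1} x(0), where the columns of V are the eigenvectors.
λ = -5: A - (-5)I = [[-4, 10, 4], [-2, 5, 2], [0, 0, 3]]. v must be orthogonal to every row; (row 1) × (row 3) = [30, 12, 0], so take v_1 = [5, 2, 0]^T.
λ = -4: A - (-4)I = [[-5, 10, 4], [-2, 4, 2], [0, 0, 2]]. v must be orthogonal to every row; (row 1) × (row 2) = [4, 2, 0], so take v_2 = [2, 1, 0]^T.
λ = -2: A - (-2)I = [[-7, 10, 4], [-2, 2, 2], [0, 0, 0]]. v must be orthogonal to every row; (row 1) × (row 2) = [12, 6, 6], so take v_3 = [2, 1, 1]^T.
V = [v_1 v_2 v_3] = [[5, 2, 2], [2, 1, 1], [0, 0, 1]] has det V = 1, so V^{-1} = adj(V)/det V = [[1, -2, 0], [-2, 5, -1], [0, 0, 1]].
Modal coordinates z(0) = V^{-1} x(0): 1·0 + (-2)·2 + 0·1 = -4; (-2)·0 + 5·2 + (-1)·1 = 9; 0·0 + 0·2 + 1·1 = 1; so z(0) = [-4, 9, 1]^T.
x_3(t) = Σ_i (v_i)_3 · z_i(0) · e^{λ_i t} (row 3 of V times the modal terms).
x_3(0.4) = 0·(-4)·e^{-5·0.4} + 0·9·e^{-4·0.4} + 1·1·e^{-2·0.4} = 0·0.135335 + 0·0.201897 + 1·0.449329 = 0.4493.

0.4493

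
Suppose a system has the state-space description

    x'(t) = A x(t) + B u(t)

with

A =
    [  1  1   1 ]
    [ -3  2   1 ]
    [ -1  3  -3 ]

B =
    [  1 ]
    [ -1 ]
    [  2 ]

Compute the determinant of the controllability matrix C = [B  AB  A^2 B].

-503

AB = [[2], [-3], [-10]]
A^2B = [[-11], [-22], [19]]
Controllability matrix C = [B  AB  A^2B] = [[1, 2, -11], [-1, -3, -22], [2, -10, 19]]
Expanding along the first row, det(C) = 1·((-3)·19 - (-22)·(-10)) - 2·((-1)·19 - (-22)·2) + (-11)·((-1)·(-10) - (-3)·2) = 1·(-277) - 2·25 + (-11)·16 = -503
Since det(C) ≠ 0, rank(C) = 3 and the system is completely controllable.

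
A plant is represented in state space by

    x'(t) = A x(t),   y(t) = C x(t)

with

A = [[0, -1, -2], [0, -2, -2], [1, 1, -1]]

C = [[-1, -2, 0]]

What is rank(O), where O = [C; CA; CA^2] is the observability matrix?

3

CA = [[0, 5, 6]]
CA^2 = [[6, -4, -16]]
Observability matrix O = [C; CA; CA^2] = [[-1, -2, 0], [0, 5, 6], [6, -4, -16]]
det(O) = (-1)·(5·(-16) - 6·(-4)) - (-2)·(0·(-16) - 6·6) + 0·(0·(-4) - 5·6) = (-1)·(-56) - (-2)·(-36) + 0·(-30) = -16 ≠ 0, so rank(O) = 3.
rank(O) = 3 = n, so the pair (A, C) is completely observable.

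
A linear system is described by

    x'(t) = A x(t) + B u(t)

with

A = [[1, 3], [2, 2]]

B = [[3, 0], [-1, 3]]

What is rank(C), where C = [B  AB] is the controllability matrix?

2

AB = [[0, 9], [4, 6]]
Controllability matrix C = [B  AB] = [[3, 0, 0, 9], [-1, 3, 4, 6]]
Take the 2×2 submatrix of C formed by columns 1, 2: [[3, 0], [-1, 3]]. Its determinant is 3·3 - 0·(-1) = 9 - 0 = 9 ≠ 0.
So rank(C) ≥ 2; since C has 2 rows, rank(C) = 2.
rank(C) = 2 = n, so the pair (A, B) is completely controllable.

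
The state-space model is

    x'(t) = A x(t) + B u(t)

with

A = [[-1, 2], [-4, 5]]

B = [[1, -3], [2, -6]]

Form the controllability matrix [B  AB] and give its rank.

1

AB = [[3, -9], [6, -18]]
Controllability matrix C = [B  AB] = [[1, -3, 3, -9], [2, -6, 6, -18]]
Every column of C is a scalar multiple of column 1 = [1, 2] (multipliers 1, -3, 3, -9), so the columns span a one-dimensional space.
C ≠ 0, hence rank(C) = 1.
rank(C) = 1 < n = 2, so the pair (A, B) is not completely controllable.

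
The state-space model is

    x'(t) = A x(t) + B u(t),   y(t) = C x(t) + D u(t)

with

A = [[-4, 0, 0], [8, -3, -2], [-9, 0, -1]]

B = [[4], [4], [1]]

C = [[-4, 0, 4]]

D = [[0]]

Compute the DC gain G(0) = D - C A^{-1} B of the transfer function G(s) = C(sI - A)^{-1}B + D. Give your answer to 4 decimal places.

G(0) = C(-A)^{-1}B + D = -C A^{-1} B + D.
det A = -12, so A^{-1} = (1/-12)·adj(A) = [[-1/4, 0, 0], [-13/6, -1/3, 2/3], [9/4, 0, -1]]
A^{-1} B = [-1, -28/3, 8]^T
C A^{-1} B = 36
G(0) = D - C A^{-1} B = 0 - (36) = -36

-36.0000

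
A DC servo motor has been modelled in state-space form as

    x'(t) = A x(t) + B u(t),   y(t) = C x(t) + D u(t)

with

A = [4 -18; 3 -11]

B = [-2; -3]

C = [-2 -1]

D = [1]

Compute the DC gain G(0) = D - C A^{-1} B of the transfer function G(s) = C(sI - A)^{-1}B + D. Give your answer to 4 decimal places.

-6.0000

G(0) = C(-A)^{-1}B + D = -C A^{-1} B + D.
det A = 10, so A^{-1} = (1/10)·adj(A) = [[-11/10, 9/5], [-3/10, 2/5]]
A^{-1} B = [-16/5, -3/5]^T
C A^{-1} B = 7
G(0) = D - C A^{-1} B = 1 - (7) = -6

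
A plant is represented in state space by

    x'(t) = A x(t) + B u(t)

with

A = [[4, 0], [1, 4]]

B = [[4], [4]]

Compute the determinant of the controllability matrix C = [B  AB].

16

AB = [[16], [20]]
Controllability matrix C = [B  AB] = [[4, 16], [4, 20]]
det(C) = 4·20 - 16·4 = 80 - 64 = 16
Since det(C) ≠ 0, rank(C) = 2 and the system is completely controllable.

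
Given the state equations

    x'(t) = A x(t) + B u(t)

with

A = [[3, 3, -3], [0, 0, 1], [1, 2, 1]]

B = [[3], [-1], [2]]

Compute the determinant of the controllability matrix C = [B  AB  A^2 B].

AB = [[0], [2], [3]]
A^2B = [[-3], [3], [7]]
Controllability matrix C = [B  AB  A^2B] = [[3, 0, -3], [-1, 2, 3], [2, 3, 7]]
Expanding along the first row, det(C) = 3·(2·7 - 3·3) - 0·((-1)·7 - 3·2) + (-3)·((-1)·3 - 2·2) = 3·5 - 0·(-13) + (-3)·(-7) = 36
Since det(C) ≠ 0, rank(C) = 3 and the system is completely controllable.

36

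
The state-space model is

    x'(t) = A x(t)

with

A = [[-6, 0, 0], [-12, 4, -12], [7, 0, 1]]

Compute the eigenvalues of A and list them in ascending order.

-6, 1, 4

det(sI - A) = s^3 - (tr A)s^2 + (M11 + M22 + M33)s - det A, where Mii is the 2×2 principal minor of A obtained by deleting row i and column i.
tr A = (-6) + 4 + 1 = -1; M11 = 4·1 - (-12)·0 = 4 - 0 = 4; M22 = (-6)·1 - 0·7 = -6 - 0 = -6; M33 = (-6)·4 - 0·(-12) = -24 - 0 = -24; sum of minors = -26.
det A = (-6)·(4·1 - (-12)·0) - 0·((-12)·1 - (-12)·7) + 0·((-12)·0 - 4·7) = (-6)·4 - 0·72 + 0·(-28) = -24.
So p(s) = det(sI - A) = s^3 + s^2 - 26s + 24.
Rational-root test: any integer root divides 24. Testing small divisors, s = 1 works: p(1) = 1 + 1 + (-26) + 24 = 0, so (s - 1) is a factor.
Dividing, p(s) = (s - 1)(s^2 + 2s - 24).
Factor s^2 + 2s - 24: two numbers with sum -2 and product -24 are 4 and -6, so s^2 + 2s - 24 = (s - 4)(s + 6).
Hence p(s) = (s - 4) (s - 1) (s + 6), with roots -6, 1, 4.
At least one eigenvalue has non-negative real part, so the system is not asymptotically stable.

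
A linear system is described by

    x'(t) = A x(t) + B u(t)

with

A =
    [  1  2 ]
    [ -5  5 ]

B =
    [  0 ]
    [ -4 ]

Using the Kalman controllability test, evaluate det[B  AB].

AB = [[-8], [-20]]
Controllability matrix C = [B  AB] = [[0, -8], [-4, -20]]
det(C) = 0·(-20) - (-8)·(-4) = 0 - 32 = -32
Since det(C) ≠ 0, rank(C) = 2 and the system is completely controllable.

-32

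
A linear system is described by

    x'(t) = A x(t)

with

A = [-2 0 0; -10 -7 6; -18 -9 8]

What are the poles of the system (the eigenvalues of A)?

det(sI - A) = s^3 - (tr A)s^2 + (M11 + M22 + M33)s - det A, where Mii is the 2×2 principal minor of A obtained by deleting row i and column i.
tr A = (-2) + (-7) + 8 = -1; M11 = (-7)·8 - 6·(-9) = -56 - (-54) = -2; M22 = (-2)·8 - 0·(-18) = -16 - 0 = -16; M33 = (-2)·(-7) - 0·(-10) = 14 - 0 = 14; sum of minors = -4.
det A = (-2)·((-7)·8 - 6·(-9)) - 0·((-10)·8 - 6·(-18)) + 0·((-10)·(-9) - (-7)·(-18)) = (-2)·(-2) - 0·28 + 0·(-36) = 4.
So p(s) = det(sI - A) = s^3 + s^2 - 4s - 4.
Rational-root test: any integer root divides -4. Testing small divisors, s = -1 works: p(-1) = -1 + 1 + 4 + (-4) = 0, so (s + 1) is a factor.
Dividing, p(s) = (s + 1)(s^2 - 4).
Factor s^2 - 4: two numbers with sum 0 and product -4 are 2 and -2, so s^2 - 4 = (s - 2)(s + 2).
Hence p(s) = (s - 2) (s + 1) (s + 2), with roots -2, -1, 2.
At least one eigenvalue has non-negative real part, so the system is not asymptotically stable.

-2, -1, 2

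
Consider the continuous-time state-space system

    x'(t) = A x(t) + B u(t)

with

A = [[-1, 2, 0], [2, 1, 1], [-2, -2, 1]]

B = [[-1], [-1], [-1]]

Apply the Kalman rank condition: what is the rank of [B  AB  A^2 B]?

AB = [[-1], [-4], [3]]
A^2B = [[-7], [-3], [13]]
Controllability matrix C = [B  AB  A^2B] = [[-1, -1, -7], [-1, -4, -3], [-1, 3, 13]]
det(C) = (-1)·((-4)·13 - (-3)·3) - (-1)·((-1)·13 - (-3)·(-1)) + (-7)·((-1)·3 - (-4)·(-1)) = (-1)·(-43) - (-1)·(-16) + (-7)·(-7) = 76 ≠ 0, so rank(C) = 3.
rank(C) = 3 = n, so the pair (A, B) is completely controllable.

3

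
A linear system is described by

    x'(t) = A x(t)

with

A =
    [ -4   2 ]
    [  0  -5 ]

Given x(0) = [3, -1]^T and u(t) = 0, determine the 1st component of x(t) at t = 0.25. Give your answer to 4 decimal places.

0.9409

det(sI - A) = s^2 - (tr A)s + det A, with tr A = (-4) + (-5) = -9 and det A = (-4)·(-5) - 2·0 = 20 - 0 = 20.
So p(s) = det(sI - A) = s^2 + 9s + 20.
Factor s^2 + 9s + 20: two numbers with sum -9 and product 20 are -4 and -5, so s^2 + 9s + 20 = (s + 4)(s + 5).
Hence p(s) = (s + 4) (s + 5), with roots -5, -4.
The eigenvalues -5, -4 are distinct and real, so A is diagonalisable and x(t) = e^{At} x(0) = V diag(e^{λ_i t}) V^{-1} x(0), where the columns of V are the eigenvectors.
λ = -5: A - (-5)I = [[1, 2], [0, 0]]. Row 1 gives 1·v1 + 2·v2 = 0, so take v_1 = [-2, 1]^T.
λ = -4: A - (-4)I = [[0, 2], [0, -1]]. Row 1 gives 0·v1 + 2·v2 = 0, so take v_2 = [1, 0]^T.
V = [v_1 v_2] = [[-2, 1], [1, 0]] has det V = -1, so V^{-1} = adj(V)/det V = [[0, 1], [1, 2]].
Modal coordinates z(0) = V^{-1} x(0): 0·3 + 1·(-1) = -1; 1·3 + 2·(-1) = 1; so z(0) = [-1, 1]^T.
x_1(t) = Σ_i (v_i)_1 · z_i(0) · e^{λ_i t} (row 1 of V times the modal terms).
x_1(0.25) = (-2)·(-1)·e^{-5·0.25} + 1·1·e^{-4·0.25} = 2·0.286505 + 1·0.367879 = 0.9409.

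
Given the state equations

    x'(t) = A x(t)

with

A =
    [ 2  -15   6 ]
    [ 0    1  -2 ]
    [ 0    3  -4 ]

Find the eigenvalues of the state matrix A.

-2, -1, 2

det(sI - A) = s^3 - (tr A)s^2 + (M11 + M22 + M33)s - det A, where Mii is the 2×2 principal minor of A obtained by deleting row i and column i.
tr A = 2 + 1 + (-4) = -1; M11 = 1·(-4) - (-2)·3 = -4 - (-6) = 2; M22 = 2·(-4) - 6·0 = -8 - 0 = -8; M33 = 2·1 - (-15)·0 = 2 - 0 = 2; sum of minors = -4.
det A = 2·(1·(-4) - (-2)·3) - (-15)·(0·(-4) - (-2)·0) + 6·(0·3 - 1·0) = 2·2 - (-15)·0 + 6·0 = 4.
So p(s) = det(sI - A) = s^3 + s^2 - 4s - 4.
Rational-root test: any integer root divides -4. Testing small divisors, s = -1 works: p(-1) = -1 + 1 + 4 + (-4) = 0, so (s + 1) is a factor.
Dividing, p(s) = (s + 1)(s^2 - 4).
Factor s^2 - 4: two numbers with sum 0 and product -4 are 2 and -2, so s^2 - 4 = (s - 2)(s + 2).
Hence p(s) = (s - 2) (s + 1) (s + 2), with roots -2, -1, 2.
At least one eigenvalue has non-negative real part, so the system is not asymptotically stable.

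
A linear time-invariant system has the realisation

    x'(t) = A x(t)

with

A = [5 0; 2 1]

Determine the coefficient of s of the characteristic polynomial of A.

For a 2×2 matrix, det(sI - A) = s^2 - (tr A)s + det A.
tr A = 6, det A = 5.
So p(s) = s^2 - 6s + 5.
The coefficient of s is -6.

-6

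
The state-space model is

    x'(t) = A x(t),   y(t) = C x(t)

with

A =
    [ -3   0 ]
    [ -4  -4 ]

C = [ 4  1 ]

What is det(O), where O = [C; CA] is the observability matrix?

CA = [[-16, -4]]
Observability matrix O = [C; CA] = [[4, 1], [-16, -4]]
det(O) = 4·(-4) - 1·(-16) = -16 - (-16) = 0
Since det(O) = 0, rank(O) < 2 and the system is not completely observable.

0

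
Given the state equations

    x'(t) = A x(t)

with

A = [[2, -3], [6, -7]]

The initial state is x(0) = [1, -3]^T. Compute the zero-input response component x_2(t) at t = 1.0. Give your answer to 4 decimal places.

det(sI - A) = s^2 - (tr A)s + det A, with tr A = 2 + (-7) = -5 and det A = 2·(-7) - (-3)·6 = -14 - (-18) = 4.
So p(s) = det(sI - A) = s^2 + 5s + 4.
Factor s^2 + 5s + 4: two numbers with sum -5 and product 4 are -1 and -4, so s^2 + 5s + 4 = (s + 1)(s + 4).
Hence p(s) = (s + 1) (s + 4), with roots -4, -1.
The eigenvalues -4, -1 are distinct and real, so A is diagonalisable and x(t) = e^{At} x(0) = V diag(e^{λ_i t}) V^{-1} x(0), where the columns of V are the eigenvectors.
λ = -4: A - (-4)I = [[6, -3], [6, -3]]. Row 1 gives 6·v1 + (-3)·v2 = 0, so take v_1 = [-1, -2]^T.
λ = -1: A - (-1)I = [[3, -3], [6, -6]]. Row 1 gives 3·v1 + (-3)·v2 = 0, so take v_2 = [1, 1]^T.
V = [v_1 v_2] = [[-1, 1], [-2, 1]] has det V = 1, so V^{-1} = adj(V)/det V = [[1, -1], [2, -1]].
Modal coordinates z(0) = V^{-1} x(0): 1·1 + (-1)·(-3) = 4; 2·1 + (-1)·(-3) = 5; so z(0) = [4, 5]^T.
x_2(t) = Σ_i (v_i)_2 · z_i(0) · e^{λ_i t} (row 2 of V times the modal terms).
x_2(1.0) = (-2)·4·e^{-4·1.0} + 1·5·e^{-1·1.0} = (-8)·0.018316 + 5·0.367879 = 1.6929.

1.6929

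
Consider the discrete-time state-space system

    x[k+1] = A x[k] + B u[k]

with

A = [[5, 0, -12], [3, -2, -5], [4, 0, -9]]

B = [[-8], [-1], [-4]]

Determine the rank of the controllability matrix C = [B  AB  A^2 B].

2

AB = [[8], [-2], [4]]
A^2B = [[-8], [8], [-4]]
Controllability matrix C = [B  AB  A^2B] = [[-8, 8, -8], [-1, -2, 8], [-4, 4, -4]]
The rows r1, r2, r3 of C are linearly dependent: -r1 + 2·r3 = 0 (check each entry), so rank(C) ≤ 2.
The 2×2 minor from rows 1, 2, columns 1, 2 is (-8)·(-2) - 8·(-1) = 16 - (-8) = 24 ≠ 0, so rank(C) = 2.
rank(C) = 2 < n = 3, so the pair (A, B) is not completely controllable.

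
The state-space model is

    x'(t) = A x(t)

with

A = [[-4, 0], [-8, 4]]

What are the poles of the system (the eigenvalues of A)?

-4, 4

det(sI - A) = s^2 - (tr A)s + det A, with tr A = (-4) + 4 = 0 and det A = (-4)·4 - 0·(-8) = -16 - 0 = -16.
So p(s) = det(sI - A) = s^2 - 16.
Factor s^2 - 16: two numbers with sum 0 and product -16 are 4 and -4, so s^2 - 16 = (s - 4)(s + 4).
Hence p(s) = (s - 4) (s + 4), with roots -4, 4.
At least one eigenvalue has non-negative real part, so the system is not asymptotically stable.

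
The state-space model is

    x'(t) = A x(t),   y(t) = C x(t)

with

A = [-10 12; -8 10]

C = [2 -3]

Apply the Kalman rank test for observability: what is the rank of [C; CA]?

CA = [[4, -6]]
Observability matrix O = [C; CA] = [[2, -3], [4, -6]]
Every row of O is a scalar multiple of row 1 = [2, -3] (multipliers 1, 2), so the rows span a one-dimensional space.
O ≠ 0, hence rank(O) = 1.
rank(O) = 1 < n = 2, so the pair (A, C) is not completely observable.

1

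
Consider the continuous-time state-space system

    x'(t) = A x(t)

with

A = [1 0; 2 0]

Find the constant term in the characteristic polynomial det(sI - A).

For a 2×2 matrix, det(sI - A) = s^2 - (tr A)s + det A.
tr A = 1, det A = 0.
So p(s) = s^2 - s.
The constant term is 0.

0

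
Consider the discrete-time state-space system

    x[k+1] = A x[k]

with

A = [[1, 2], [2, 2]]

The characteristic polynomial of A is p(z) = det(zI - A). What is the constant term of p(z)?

-2

For a 2×2 matrix, det(zI - A) = z^2 - (tr A)z + det A.
tr A = 3, det A = -2.
So p(z) = z^2 - 3z - 2.
The constant term is -2.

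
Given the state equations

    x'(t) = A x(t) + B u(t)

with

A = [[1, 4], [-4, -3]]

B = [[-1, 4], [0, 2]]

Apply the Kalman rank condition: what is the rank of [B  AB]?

2

AB = [[-1, 12], [4, -22]]
Controllability matrix C = [B  AB] = [[-1, 4, -1, 12], [0, 2, 4, -22]]
Take the 2×2 submatrix of C formed by columns 1, 2: [[-1, 4], [0, 2]]. Its determinant is (-1)·2 - 4·0 = -2 - 0 = -2 ≠ 0.
So rank(C) ≥ 2; since C has 2 rows, rank(C) = 2.
rank(C) = 2 = n, so the pair (A, B) is completely controllable.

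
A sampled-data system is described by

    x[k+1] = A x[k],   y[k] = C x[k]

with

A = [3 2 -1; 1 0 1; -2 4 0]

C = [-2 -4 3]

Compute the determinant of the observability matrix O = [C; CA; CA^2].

CA = [[-16, 8, -2]]
CA^2 = [[-36, -40, 24]]
Observability matrix O = [C; CA; CA^2] = [[-2, -4, 3], [-16, 8, -2], [-36, -40, 24]]
Expanding along the first row, det(O) = (-2)·(8·24 - (-2)·(-40)) - (-4)·((-16)·24 - (-2)·(-36)) + 3·((-16)·(-40) - 8·(-36)) = (-2)·112 - (-4)·(-456) + 3·928 = 736
Since det(O) ≠ 0, rank(O) = 3 and the system is completely observable.

736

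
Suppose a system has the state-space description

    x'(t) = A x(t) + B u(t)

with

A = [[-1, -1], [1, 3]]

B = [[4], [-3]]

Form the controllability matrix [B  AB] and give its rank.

2

AB = [[-1], [-5]]
Controllability matrix C = [B  AB] = [[4, -1], [-3, -5]]
det(C) = 4·(-5) - (-1)·(-3) = -20 - 3 = -23 ≠ 0, so rank(C) = 2.
rank(C) = 2 = n, so the pair (A, B) is completely controllable.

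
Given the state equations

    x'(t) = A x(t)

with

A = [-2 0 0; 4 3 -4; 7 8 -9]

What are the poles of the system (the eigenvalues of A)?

det(sI - A) = s^3 - (tr A)s^2 + (M11 + M22 + M33)s - det A, where Mii is the 2×2 principal minor of A obtained by deleting row i and column i.
tr A = (-2) + 3 + (-9) = -8; M11 = 3·(-9) - (-4)·8 = -27 - (-32) = 5; M22 = (-2)·(-9) - 0·7 = 18 - 0 = 18; M33 = (-2)·3 - 0·4 = -6 - 0 = -6; sum of minors = 17.
det A = (-2)·(3·(-9) - (-4)·8) - 0·(4·(-9) - (-4)·7) + 0·(4·8 - 3·7) = (-2)·5 - 0·(-8) + 0·11 = -10.
So p(s) = det(sI - A) = s^3 + 8s^2 + 17s + 10.
Rational-root test: any integer root divides 10. Testing small divisors, s = -1 works: p(-1) = -1 + 8 + (-17) + 10 = 0, so (s + 1) is a factor.
Dividing, p(s) = (s + 1)(s^2 + 7s + 10).
Factor s^2 + 7s + 10: two numbers with sum -7 and product 10 are -2 and -5, so s^2 + 7s + 10 = (s + 2)(s + 5).
Hence p(s) = (s + 1) (s + 2) (s + 5), with roots -5, -2, -1.
All eigenvalues have negative real part, so the system is asymptotically stable.

-5, -2, -1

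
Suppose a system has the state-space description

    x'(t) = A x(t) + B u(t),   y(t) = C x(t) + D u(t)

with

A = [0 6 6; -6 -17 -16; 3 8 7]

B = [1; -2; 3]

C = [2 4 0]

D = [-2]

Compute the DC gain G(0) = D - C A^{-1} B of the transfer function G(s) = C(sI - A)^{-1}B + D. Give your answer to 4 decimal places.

G(0) = C(-A)^{-1}B + D = -C A^{-1} B + D.
det A = -18, so A^{-1} = (1/-18)·adj(A) = [[-1/2, -1/3, -1/3], [1/3, 1, 2], [-1/6, -1, -2]]
A^{-1} B = [-5/6, 13/3, -25/6]^T
C A^{-1} B = 47/3
G(0) = D - C A^{-1} B = -2 - (47/3) = -53/3 ≈ -17.6667

-17.6667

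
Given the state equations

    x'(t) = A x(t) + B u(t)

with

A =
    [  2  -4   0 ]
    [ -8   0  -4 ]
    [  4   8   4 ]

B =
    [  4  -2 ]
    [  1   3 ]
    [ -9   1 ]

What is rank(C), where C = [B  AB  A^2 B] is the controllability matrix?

AB = [[4, -16], [4, 12], [-12, 20]]
A^2B = [[-8, -80], [16, 48], [0, 112]]
Controllability matrix C = [B  AB  A^2B] = [[4, -2, 4, -16, -8, -80], [1, 3, 4, 12, 16, 48], [-9, 1, -12, 20, 0, 112]]
The rows r1, r2, r3 of C are linearly dependent: 2·r1 + r2 + r3 = 0 (check each entry), so rank(C) ≤ 2.
The 2×2 minor from rows 1, 2, columns 1, 2 is 4·3 - (-2)·1 = 12 - (-2) = 14 ≠ 0, so rank(C) = 2.
rank(C) = 2 < n = 3, so the pair (A, B) is not completely controllable.

2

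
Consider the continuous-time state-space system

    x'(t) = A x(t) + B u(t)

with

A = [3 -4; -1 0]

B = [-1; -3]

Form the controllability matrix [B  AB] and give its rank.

2

AB = [[9], [1]]
Controllability matrix C = [B  AB] = [[-1, 9], [-3, 1]]
det(C) = (-1)·1 - 9·(-3) = -1 - (-27) = 26 ≠ 0, so rank(C) = 2.
rank(C) = 2 = n, so the pair (A, B) is completely controllable.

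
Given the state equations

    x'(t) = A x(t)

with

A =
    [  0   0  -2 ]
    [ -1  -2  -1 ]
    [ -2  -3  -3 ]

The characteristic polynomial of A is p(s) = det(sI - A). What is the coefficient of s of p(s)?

-1

Expand det(sI - A) for the 3×3 matrix.
p(s) = s^3 + 5s^2 - s - 2.
(Check: constant term = det(-A) = (-1)^3 det A = -2; coefficient of s^2 = -tr A = 5.)
The coefficient of s is -1.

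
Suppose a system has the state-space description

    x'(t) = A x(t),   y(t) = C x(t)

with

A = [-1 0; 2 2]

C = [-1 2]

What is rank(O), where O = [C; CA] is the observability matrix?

CA = [[5, 4]]
Observability matrix O = [C; CA] = [[-1, 2], [5, 4]]
det(O) = (-1)·4 - 2·5 = -4 - 10 = -14 ≠ 0, so rank(O) = 2.
rank(O) = 2 = n, so the pair (A, C) is completely observable.

2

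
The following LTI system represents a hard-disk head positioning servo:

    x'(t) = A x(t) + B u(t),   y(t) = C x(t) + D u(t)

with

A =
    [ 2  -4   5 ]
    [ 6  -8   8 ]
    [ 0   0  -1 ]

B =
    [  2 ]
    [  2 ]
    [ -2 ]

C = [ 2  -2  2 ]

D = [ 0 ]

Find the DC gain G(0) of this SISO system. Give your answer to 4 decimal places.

G(0) = C(-A)^{-1}B + D = -C A^{-1} B + D.
det A = -8, so A^{-1} = (1/-8)·adj(A) = [[-1, 1/2, -1], [-3/4, 1/4, -7/4], [0, 0, -1]]
A^{-1} B = [1, 5/2, 2]^T
C A^{-1} B = 1
G(0) = D - C A^{-1} B = 0 - (1) = -1

-1.0000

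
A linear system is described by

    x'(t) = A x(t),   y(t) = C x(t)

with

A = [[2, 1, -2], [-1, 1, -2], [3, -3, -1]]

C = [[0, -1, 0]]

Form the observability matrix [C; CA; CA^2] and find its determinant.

-20

CA = [[1, -1, 2]]
CA^2 = [[9, -6, -2]]
Observability matrix O = [C; CA; CA^2] = [[0, -1, 0], [1, -1, 2], [9, -6, -2]]
Expanding along the first row, det(O) = 0·((-1)·(-2) - 2·(-6)) - (-1)·(1·(-2) - 2·9) + 0·(1·(-6) - (-1)·9) = 0·14 - (-1)·(-20) + 0·3 = -20
Since det(O) ≠ 0, rank(O) = 3 and the system is completely observable.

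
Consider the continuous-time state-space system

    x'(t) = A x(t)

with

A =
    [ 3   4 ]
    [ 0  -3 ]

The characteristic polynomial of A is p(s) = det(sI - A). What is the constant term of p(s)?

For a 2×2 matrix, det(sI - A) = s^2 - (tr A)s + det A.
tr A = 0, det A = -9.
So p(s) = s^2 - 9.
The constant term is -9.

-9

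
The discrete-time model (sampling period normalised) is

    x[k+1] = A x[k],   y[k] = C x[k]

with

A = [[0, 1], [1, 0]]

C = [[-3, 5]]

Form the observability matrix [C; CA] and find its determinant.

-16

CA = [[5, -3]]
Observability matrix O = [C; CA] = [[-3, 5], [5, -3]]
det(O) = (-3)·(-3) - 5·5 = 9 - 25 = -16
Since det(O) ≠ 0, rank(O) = 2 and the system is completely observable.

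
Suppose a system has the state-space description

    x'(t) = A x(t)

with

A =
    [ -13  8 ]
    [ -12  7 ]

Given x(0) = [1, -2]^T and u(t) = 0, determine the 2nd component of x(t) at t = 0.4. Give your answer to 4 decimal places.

det(sI - A) = s^2 - (tr A)s + det A, with tr A = (-13) + 7 = -6 and det A = (-13)·7 - 8·(-12) = -91 - (-96) = 5.
So p(s) = det(sI - A) = s^2 + 6s + 5.
Factor s^2 + 6s + 5: two numbers with sum -6 and product 5 are -1 and -5, so s^2 + 6s + 5 = (s + 1)(s + 5).
Hence p(s) = (s + 1) (s + 5), with roots -5, -1.
The eigenvalues -5, -1 are distinct and real, so A is diagonalisable and x(t) = e^{At} x(0) = V diag(e^{λ_i t}) V^{-1} x(0), where the columns of V are the eigenvectors.
λ = -5: A - (-5)I = [[-8, 8], [-12, 12]]. Row 1 gives (-8)·v1 + 8·v2 = 0, so take v_1 = [-1, -1]^T.
λ = -1: A - (-1)I = [[-12, 8], [-12, 8]]. Row 1 gives (-12)·v1 + 8·v2 = 0, so take v_2 = [2, 3]^T.
V = [v_1 v_2] = [[-1, 2], [-1, 3]] has det V = -1, so V^{-1} = adj(V)/det V = [[-3, 2], [-1, 1]].
Modal coordinates z(0) = V^{-1} x(0): (-3)·1 + 2·(-2) = -7; (-1)·1 + 1·(-2) = -3; so z(0) = [-7, -3]^T.
x_2(t) = Σ_i (v_i)_2 · z_i(0) · e^{λ_i t} (row 2 of V times the modal terms).
x_2(0.4) = (-1)·(-7)·e^{-5·0.4} + 3·(-3)·e^{-1·0.4} = 7·0.135335 + (-9)·0.670320 = -5.0855.

-5.0855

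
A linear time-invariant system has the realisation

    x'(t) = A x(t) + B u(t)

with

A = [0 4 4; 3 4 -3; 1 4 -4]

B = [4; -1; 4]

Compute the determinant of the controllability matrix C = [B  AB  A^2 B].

AB = [[12], [-4], [-16]]
A^2B = [[-80], [68], [60]]
Controllability matrix C = [B  AB  A^2B] = [[4, 12, -80], [-1, -4, 68], [4, -16, 60]]
Expanding along the first row, det(C) = 4·((-4)·60 - 68·(-16)) - 12·((-1)·60 - 68·4) + (-80)·((-1)·(-16) - (-4)·4) = 4·848 - 12·(-332) + (-80)·32 = 4816
Since det(C) ≠ 0, rank(C) = 3 and the system is completely controllable.

4816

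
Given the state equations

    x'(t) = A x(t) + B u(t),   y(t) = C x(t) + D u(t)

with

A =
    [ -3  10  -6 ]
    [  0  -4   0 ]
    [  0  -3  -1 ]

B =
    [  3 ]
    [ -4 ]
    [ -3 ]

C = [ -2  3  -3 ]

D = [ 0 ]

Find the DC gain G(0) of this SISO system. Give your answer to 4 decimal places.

1.6667

G(0) = C(-A)^{-1}B + D = -C A^{-1} B + D.
det A = -12, so A^{-1} = (1/-12)·adj(A) = [[-1/3, -7/3, 2], [0, -1/4, 0], [0, 3/4, -1]]
A^{-1} B = [7/3, 1, 0]^T
C A^{-1} B = -5/3
G(0) = D - C A^{-1} B = 0 - (-5/3) = 5/3 ≈ 1.6667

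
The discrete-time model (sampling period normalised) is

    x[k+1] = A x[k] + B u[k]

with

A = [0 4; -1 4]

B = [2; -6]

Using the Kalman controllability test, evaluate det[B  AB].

-196

AB = [[-24], [-26]]
Controllability matrix C = [B  AB] = [[2, -24], [-6, -26]]
det(C) = 2·(-26) - (-24)·(-6) = -52 - 144 = -196
Since det(C) ≠ 0, rank(C) = 2 and the system is completely controllable.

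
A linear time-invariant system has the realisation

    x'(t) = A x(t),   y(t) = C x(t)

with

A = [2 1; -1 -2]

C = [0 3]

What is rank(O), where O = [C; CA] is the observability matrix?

CA = [[-3, -6]]
Observability matrix O = [C; CA] = [[0, 3], [-3, -6]]
det(O) = 0·(-6) - 3·(-3) = 0 - (-9) = 9 ≠ 0, so rank(O) = 2.
rank(O) = 2 = n, so the pair (A, C) is completely observable.

2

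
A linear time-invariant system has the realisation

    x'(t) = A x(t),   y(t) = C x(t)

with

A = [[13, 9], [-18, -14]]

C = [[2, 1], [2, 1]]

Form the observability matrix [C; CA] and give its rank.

1

CA = [[8, 4], [8, 4]]
Observability matrix O = [C; CA] = [[2, 1], [2, 1], [8, 4], [8, 4]]
Every row of O is a scalar multiple of row 1 = [2, 1] (multipliers 1, 1, 4, 4), so the rows span a one-dimensional space.
O ≠ 0, hence rank(O) = 1.
rank(O) = 1 < n = 2, so the pair (A, C) is not completely observable.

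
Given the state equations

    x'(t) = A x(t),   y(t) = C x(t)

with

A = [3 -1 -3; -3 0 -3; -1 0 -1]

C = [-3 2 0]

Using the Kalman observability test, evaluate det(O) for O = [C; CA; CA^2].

CA = [[-15, 3, 3]]
CA^2 = [[-57, 15, 33]]
Observability matrix O = [C; CA; CA^2] = [[-3, 2, 0], [-15, 3, 3], [-57, 15, 33]]
Expanding along the first row, det(O) = (-3)·(3·33 - 3·15) - 2·((-15)·33 - 3·(-57)) + 0·((-15)·15 - 3·(-57)) = (-3)·54 - 2·(-324) + 0·(-54) = 486
Since det(O) ≠ 0, rank(O) = 3 and the system is completely observable.

486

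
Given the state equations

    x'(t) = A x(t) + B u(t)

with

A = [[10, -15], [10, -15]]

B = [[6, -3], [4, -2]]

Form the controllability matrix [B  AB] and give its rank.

1

AB = [[0, 0], [0, 0]]
Controllability matrix C = [B  AB] = [[6, -3, 0, 0], [4, -2, 0, 0]]
Every column of C is a scalar multiple of column 1 = [6, 4] (multipliers 1, -1/2, 0, 0), so the columns span a one-dimensional space.
C ≠ 0, hence rank(C) = 1.
rank(C) = 1 < n = 2, so the pair (A, B) is not completely controllable.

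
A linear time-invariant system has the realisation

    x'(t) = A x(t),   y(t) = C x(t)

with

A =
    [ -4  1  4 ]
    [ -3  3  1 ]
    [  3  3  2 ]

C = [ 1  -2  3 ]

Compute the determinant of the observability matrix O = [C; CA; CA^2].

3735

CA = [[11, 4, 8]]
CA^2 = [[-32, 47, 64]]
Observability matrix O = [C; CA; CA^2] = [[1, -2, 3], [11, 4, 8], [-32, 47, 64]]
Expanding along the first row, det(O) = 1·(4·64 - 8·47) - (-2)·(11·64 - 8·(-32)) + 3·(11·47 - 4·(-32)) = 1·(-120) - (-2)·960 + 3·645 = 3735
Since det(O) ≠ 0, rank(O) = 3 and the system is completely observable.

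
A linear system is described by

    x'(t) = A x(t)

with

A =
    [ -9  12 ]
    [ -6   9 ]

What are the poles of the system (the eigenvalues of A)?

det(sI - A) = s^2 - (tr A)s + det A, with tr A = (-9) + 9 = 0 and det A = (-9)·9 - 12·(-6) = -81 - (-72) = -9.
So p(s) = det(sI - A) = s^2 - 9.
Factor s^2 - 9: two numbers with sum 0 and product -9 are 3 and -3, so s^2 - 9 = (s - 3)(s + 3).
Hence p(s) = (s - 3) (s + 3), with roots -3, 3.
At least one eigenvalue has non-negative real part, so the system is not asymptotically stable.

-3, 3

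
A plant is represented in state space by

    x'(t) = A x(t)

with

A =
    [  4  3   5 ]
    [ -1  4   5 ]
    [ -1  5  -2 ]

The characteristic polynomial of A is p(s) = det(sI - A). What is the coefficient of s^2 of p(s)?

Expand det(sI - A) for the 3×3 matrix.
p(s) = s^3 - 6s^2 - 17s + 158.
(Check: constant term = det(-A) = (-1)^3 det A = 158; coefficient of s^2 = -tr A = -6.)
The coefficient of s^2 is -6.

-6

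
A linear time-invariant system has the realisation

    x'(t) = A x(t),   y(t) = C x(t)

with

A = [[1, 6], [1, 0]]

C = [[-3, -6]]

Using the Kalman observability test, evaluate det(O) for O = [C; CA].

CA = [[-9, -18]]
Observability matrix O = [C; CA] = [[-3, -6], [-9, -18]]
det(O) = (-3)·(-18) - (-6)·(-9) = 54 - 54 = 0
Since det(O) = 0, rank(O) < 2 and the system is not completely observable.

0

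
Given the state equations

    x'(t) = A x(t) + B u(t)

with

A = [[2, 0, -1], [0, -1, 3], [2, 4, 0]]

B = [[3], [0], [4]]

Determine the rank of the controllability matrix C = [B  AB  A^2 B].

3

AB = [[2], [12], [6]]
A^2B = [[-2], [6], [52]]
Controllability matrix C = [B  AB  A^2B] = [[3, 2, -2], [0, 12, 6], [4, 6, 52]]
det(C) = 3·(12·52 - 6·6) - 2·(0·52 - 6·4) + (-2)·(0·6 - 12·4) = 3·588 - 2·(-24) + (-2)·(-48) = 1908 ≠ 0, so rank(C) = 3.
rank(C) = 3 = n, so the pair (A, B) is completely controllable.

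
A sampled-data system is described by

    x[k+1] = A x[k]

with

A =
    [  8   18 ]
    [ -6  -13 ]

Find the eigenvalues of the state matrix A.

-4, -1

det(zI - A) = z^2 - (tr A)z + det A, with tr A = 8 + (-13) = -5 and det A = 8·(-13) - 18·(-6) = -104 - (-108) = 4.
So p(z) = det(zI - A) = z^2 + 5z + 4.
Factor z^2 + 5z + 4: two numbers with sum -5 and product 4 are -1 and -4, so z^2 + 5z + 4 = (z + 1)(z + 4).
Hence p(z) = (z + 1) (z + 4), with roots -4, -1.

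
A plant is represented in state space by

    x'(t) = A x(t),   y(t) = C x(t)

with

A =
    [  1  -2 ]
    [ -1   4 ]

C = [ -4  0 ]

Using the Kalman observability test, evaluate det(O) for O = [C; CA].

-32

CA = [[-4, 8]]
Observability matrix O = [C; CA] = [[-4, 0], [-4, 8]]
det(O) = (-4)·8 - 0·(-4) = -32 - 0 = -32
Since det(O) ≠ 0, rank(O) = 2 and the system is completely observable.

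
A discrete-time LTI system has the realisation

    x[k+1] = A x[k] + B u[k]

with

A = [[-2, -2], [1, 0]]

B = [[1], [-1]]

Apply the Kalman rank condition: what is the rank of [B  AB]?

2

AB = [[0], [1]]
Controllability matrix C = [B  AB] = [[1, 0], [-1, 1]]
det(C) = 1·1 - 0·(-1) = 1 - 0 = 1 ≠ 0, so rank(C) = 2.
rank(C) = 2 = n, so the pair (A, B) is completely controllable.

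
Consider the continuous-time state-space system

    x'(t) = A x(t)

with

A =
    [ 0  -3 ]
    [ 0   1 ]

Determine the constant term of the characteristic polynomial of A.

For a 2×2 matrix, det(sI - A) = s^2 - (tr A)s + det A.
tr A = 1, det A = 0.
So p(s) = s^2 - s.
The constant term is 0.

0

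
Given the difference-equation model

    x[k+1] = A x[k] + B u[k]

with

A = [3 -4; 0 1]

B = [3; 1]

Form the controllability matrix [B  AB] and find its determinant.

AB = [[5], [1]]
Controllability matrix C = [B  AB] = [[3, 5], [1, 1]]
det(C) = 3·1 - 5·1 = 3 - 5 = -2
Since det(C) ≠ 0, rank(C) = 2 and the system is completely controllable.

-2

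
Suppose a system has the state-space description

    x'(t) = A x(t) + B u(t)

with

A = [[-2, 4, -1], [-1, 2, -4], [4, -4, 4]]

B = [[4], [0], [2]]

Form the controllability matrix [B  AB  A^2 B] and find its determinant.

AB = [[-10], [-12], [24]]
A^2B = [[-52], [-110], [104]]
Controllability matrix C = [B  AB  A^2B] = [[4, -10, -52], [0, -12, -110], [2, 24, 104]]
Expanding along the first row, det(C) = 4·((-12)·104 - (-110)·24) - (-10)·(0·104 - (-110)·2) + (-52)·(0·24 - (-12)·2) = 4·1392 - (-10)·220 + (-52)·24 = 6520
Since det(C) ≠ 0, rank(C) = 3 and the system is completely controllable.

6520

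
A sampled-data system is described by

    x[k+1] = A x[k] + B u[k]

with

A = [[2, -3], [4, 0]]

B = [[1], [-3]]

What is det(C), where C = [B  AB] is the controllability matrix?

37

AB = [[11], [4]]
Controllability matrix C = [B  AB] = [[1, 11], [-3, 4]]
det(C) = 1·4 - 11·(-3) = 4 - (-33) = 37
Since det(C) ≠ 0, rank(C) = 2 and the system is completely controllable.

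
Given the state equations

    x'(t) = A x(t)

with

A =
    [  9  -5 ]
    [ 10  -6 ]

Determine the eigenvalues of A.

-1, 4

det(sI - A) = s^2 - (tr A)s + det A, with tr A = 9 + (-6) = 3 and det A = 9·(-6) - (-5)·10 = -54 - (-50) = -4.
So p(s) = det(sI - A) = s^2 - 3s - 4.
Factor s^2 - 3s - 4: two numbers with sum 3 and product -4 are 4 and -1, so s^2 - 3s - 4 = (s - 4)(s + 1).
Hence p(s) = (s - 4) (s + 1), with roots -1, 4.
At least one eigenvalue has non-negative real part, so the system is not asymptotically stable.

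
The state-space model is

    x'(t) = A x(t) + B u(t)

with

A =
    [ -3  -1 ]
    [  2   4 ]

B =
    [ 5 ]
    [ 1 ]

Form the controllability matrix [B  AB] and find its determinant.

86

AB = [[-16], [14]]
Controllability matrix C = [B  AB] = [[5, -16], [1, 14]]
det(C) = 5·14 - (-16)·1 = 70 - (-16) = 86
Since det(C) ≠ 0, rank(C) = 2 and the system is completely controllable.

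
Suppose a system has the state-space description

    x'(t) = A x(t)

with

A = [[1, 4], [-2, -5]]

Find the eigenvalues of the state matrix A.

det(sI - A) = s^2 - (tr A)s + det A, with tr A = 1 + (-5) = -4 and det A = 1·(-5) - 4·(-2) = -5 - (-8) = 3.
So p(s) = det(sI - A) = s^2 + 4s + 3.
Factor s^2 + 4s + 3: two numbers with sum -4 and product 3 are -1 and -3, so s^2 + 4s + 3 = (s + 1)(s + 3).
Hence p(s) = (s + 1) (s + 3), with roots -3, -1.
All eigenvalues have negative real part, so the system is asymptotically stable.

-3, -1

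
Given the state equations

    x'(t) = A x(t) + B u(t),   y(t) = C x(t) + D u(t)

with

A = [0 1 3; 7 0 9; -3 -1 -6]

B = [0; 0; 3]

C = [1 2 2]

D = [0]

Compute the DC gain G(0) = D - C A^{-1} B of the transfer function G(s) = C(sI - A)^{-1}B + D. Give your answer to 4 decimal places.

18.5000

G(0) = C(-A)^{-1}B + D = -C A^{-1} B + D.
det A = -6, so A^{-1} = (1/-6)·adj(A) = [[-3/2, -1/2, -3/2], [-5/2, -3/2, -7/2], [7/6, 1/2, 7/6]]
A^{-1} B = [-9/2, -21/2, 7/2]^T
C A^{-1} B = -37/2
G(0) = D - C A^{-1} B = 0 - (-37/2) = 37/2 ≈ 18.5000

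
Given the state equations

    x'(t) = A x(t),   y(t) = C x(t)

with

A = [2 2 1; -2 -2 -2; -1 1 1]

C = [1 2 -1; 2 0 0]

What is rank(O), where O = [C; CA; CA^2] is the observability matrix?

3

CA = [[-1, -3, -4], [4, 4, 2]]
CA^2 = [[8, 0, 1], [-2, 2, -2]]
Observability matrix O = [C; CA; CA^2] = [[1, 2, -1], [2, 0, 0], [-1, -3, -4], [4, 4, 2], [8, 0, 1], [-2, 2, -2]]
Take the 3×3 submatrix of O formed by rows 1, 2, 3: [[1, 2, -1], [2, 0, 0], [-1, -3, -4]]. Its determinant is 1·(0·(-4) - 0·(-3)) - 2·(2·(-4) - 0·(-1)) + (-1)·(2·(-3) - 0·(-1)) = 1·0 - 2·(-8) + (-1)·(-6) = 22 ≠ 0.
So rank(O) ≥ 3; since O has 3 columns, rank(O) = 3.
rank(O) = 3 = n, so the pair (A, C) is completely observable.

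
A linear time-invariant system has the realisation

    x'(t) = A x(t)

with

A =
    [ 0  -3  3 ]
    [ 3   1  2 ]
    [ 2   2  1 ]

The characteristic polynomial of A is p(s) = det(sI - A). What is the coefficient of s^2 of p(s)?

-2

Expand det(sI - A) for the 3×3 matrix.
p(s) = s^3 - 2s^2 - 9.
(Check: constant term = det(-A) = (-1)^3 det A = -9; coefficient of s^2 = -tr A = -2.)
The coefficient of s^2 is -2.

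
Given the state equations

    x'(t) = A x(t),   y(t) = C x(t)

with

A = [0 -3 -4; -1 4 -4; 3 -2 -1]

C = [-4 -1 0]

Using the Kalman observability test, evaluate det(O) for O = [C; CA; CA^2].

-184

CA = [[1, 8, 20]]
CA^2 = [[52, -11, -56]]
Observability matrix O = [C; CA; CA^2] = [[-4, -1, 0], [1, 8, 20], [52, -11, -56]]
Expanding along the first row, det(O) = (-4)·(8·(-56) - 20·(-11)) - (-1)·(1·(-56) - 20·52) + 0·(1·(-11) - 8·52) = (-4)·(-228) - (-1)·(-1096) + 0·(-427) = -184
Since det(O) ≠ 0, rank(O) = 3 and the system is completely observable.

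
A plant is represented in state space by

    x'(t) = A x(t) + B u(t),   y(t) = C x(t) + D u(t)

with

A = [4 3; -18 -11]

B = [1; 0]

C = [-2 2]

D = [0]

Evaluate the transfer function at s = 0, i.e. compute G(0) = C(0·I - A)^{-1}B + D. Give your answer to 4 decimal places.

G(0) = C(-A)^{-1}B + D = -C A^{-1} B + D.
det A = 10, so A^{-1} = (1/10)·adj(A) = [[-11/10, -3/10], [9/5, 2/5]]
A^{-1} B = [-11/10, 9/5]^T
C A^{-1} B = 29/5
G(0) = D - C A^{-1} B = 0 - (29/5) = -29/5 ≈ -5.8000

-5.8000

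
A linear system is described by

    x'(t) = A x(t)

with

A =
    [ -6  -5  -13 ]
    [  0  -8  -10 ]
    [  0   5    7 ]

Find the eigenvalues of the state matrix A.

det(sI - A) = s^3 - (tr A)s^2 + (M11 + M22 + M33)s - det A, where Mii is the 2×2 principal minor of A obtained by deleting row i and column i.
tr A = (-6) + (-8) + 7 = -7; M11 = (-8)·7 - (-10)·5 = -56 - (-50) = -6; M22 = (-6)·7 - (-13)·0 = -42 - 0 = -42; M33 = (-6)·(-8) - (-5)·0 = 48 - 0 = 48; sum of minors = 0.
det A = (-6)·((-8)·7 - (-10)·5) - (-5)·(0·7 - (-10)·0) + (-13)·(0·5 - (-8)·0) = (-6)·(-6) - (-5)·0 + (-13)·0 = 36.
So p(s) = det(sI - A) = s^3 + 7s^2 - 36.
Rational-root test: any integer root divides -36. Testing small divisors, s = 2 works: p(2) = 8 + 28 + 0 + (-36) = 0, so (s - 2) is a factor.
Dividing, p(s) = (s - 2)(s^2 + 9s + 18).
Factor s^2 + 9s + 18: two numbers with sum -9 and product 18 are -3 and -6, so s^2 + 9s + 18 = (s + 3)(s + 6).
Hence p(s) = (s - 2) (s + 3) (s + 6), with roots -6, -3, 2.
At least one eigenvalue has non-negative real part, so the system is not asymptotically stable.

-6, -3, 2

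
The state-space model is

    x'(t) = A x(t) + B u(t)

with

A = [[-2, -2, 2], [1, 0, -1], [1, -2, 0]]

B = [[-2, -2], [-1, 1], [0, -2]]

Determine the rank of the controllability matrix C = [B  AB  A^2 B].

3

AB = [[6, -2], [-2, 0], [0, -4]]
A^2B = [[-8, -4], [6, 2], [10, -2]]
Controllability matrix C = [B  AB  A^2B] = [[-2, -2, 6, -2, -8, -4], [-1, 1, -2, 0, 6, 2], [0, -2, 0, -4, 10, -2]]
Take the 3×3 submatrix of C formed by columns 1, 2, 3: [[-2, -2, 6], [-1, 1, -2], [0, -2, 0]]. Its determinant is (-2)·(1·0 - (-2)·(-2)) - (-2)·((-1)·0 - (-2)·0) + 6·((-1)·(-2) - 1·0) = (-2)·(-4) - (-2)·0 + 6·2 = 20 ≠ 0.
So rank(C) ≥ 3; since C has 3 rows, rank(C) = 3.
rank(C) = 3 = n, so the pair (A, B) is completely controllable.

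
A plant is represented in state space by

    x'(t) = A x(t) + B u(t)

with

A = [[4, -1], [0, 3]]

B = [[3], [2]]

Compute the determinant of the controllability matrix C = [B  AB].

AB = [[10], [6]]
Controllability matrix C = [B  AB] = [[3, 10], [2, 6]]
det(C) = 3·6 - 10·2 = 18 - 20 = -2
Since det(C) ≠ 0, rank(C) = 2 and the system is completely controllable.

-2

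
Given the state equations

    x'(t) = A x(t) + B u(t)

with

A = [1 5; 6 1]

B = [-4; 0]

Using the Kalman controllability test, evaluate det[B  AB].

AB = [[-4], [-24]]
Controllability matrix C = [B  AB] = [[-4, -4], [0, -24]]
det(C) = (-4)·(-24) - (-4)·0 = 96 - 0 = 96
Since det(C) ≠ 0, rank(C) = 2 and the system is completely controllable.

96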